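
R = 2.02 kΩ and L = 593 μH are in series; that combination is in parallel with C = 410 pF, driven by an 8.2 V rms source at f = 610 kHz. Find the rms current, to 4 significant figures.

ω = 2πf = 3.833e+06 rad/s
X_L = ωL = 2273 Ω
X_C = 1/(ωC) = 636.4 Ω
Branch 1 (R+jX_L): Z₁ = 2020 + j2273 Ω, |Z₁| = 3041 Ω
Branch 2 (−jX_C): Z₂ = −j636.4 Ω
Parallel: Z = Z₁Z₂/(Z₁+Z₂), |Z| = 744.3 Ω, ∠Z = -80.64°
I = V/|Z| = 8.2/744.3 = 11.02 mA

11.02 mA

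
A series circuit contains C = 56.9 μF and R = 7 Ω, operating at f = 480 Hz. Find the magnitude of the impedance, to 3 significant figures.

9.11 Ω

ω = 2πf = 3016 rad/s
X_C = 1/(ωC) = 5.83 Ω
Z = 7.00 − j5.83 Ω
|Z| = √(7.00² + 5.83²) = 9.11 Ω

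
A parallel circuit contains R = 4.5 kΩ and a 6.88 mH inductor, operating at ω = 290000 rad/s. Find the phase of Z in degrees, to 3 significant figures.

X_L = ωL = 2000 Ω
Parallel: admittances add. Y = 1/R + 1/(jωL)
Y = (0.000222 − j0.000501) S
|Y| = 0.000548 S → |Z| = 1/|Y| = 1820 Ω, ∠Z = −∠Y = 66.1°

66.1°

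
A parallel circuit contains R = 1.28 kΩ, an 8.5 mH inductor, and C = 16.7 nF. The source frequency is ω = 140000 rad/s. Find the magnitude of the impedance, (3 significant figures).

X_L = ωL = 1190 Ω
X_C = 1/(ωC) = 428 Ω
Parallel: admittances add. Y = 1/R + 1/(jωL) + jωC
Y = (0.000781 + j0.00150) S
|Y| = 0.00169 S → |Z| = 1/|Y| = 592 Ω, ∠Z = −∠Y = -62.5°

592 Ω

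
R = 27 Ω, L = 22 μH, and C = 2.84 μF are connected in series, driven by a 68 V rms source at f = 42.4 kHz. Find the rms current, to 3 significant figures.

ω = 2πf = 266400 rad/s
X_L = ωL = 5.86 Ω
X_C = 1/(ωC) = 1.32 Ω
Net reactance X = X_L − X_C = 4.54 Ω
Z = 27.0 + j4.54 Ω
|Z| = √(27.0² + 4.54²) = 27.4 Ω
I = V/|Z| = 68/27.4 = 2.48 A

2.48 A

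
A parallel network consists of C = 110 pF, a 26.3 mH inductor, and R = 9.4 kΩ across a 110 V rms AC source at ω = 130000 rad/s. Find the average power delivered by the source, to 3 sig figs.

X_L = ωL = 3420 Ω
X_C = 1/(ωC) = 69900 Ω
Parallel: admittances add. Y = 1/R + 1/(jωL) + jωC
Y = (0.000106 − j0.000278) S
|Y| = 0.000298 S → |Z| = 1/|Y| = 3360 Ω, ∠Z = −∠Y = 69.1°
I = V/|Z| = 32.8 mA
P = VI cos φ = 110 × 0.0328 × cos(69.1°) = 1.29 W

1.29 W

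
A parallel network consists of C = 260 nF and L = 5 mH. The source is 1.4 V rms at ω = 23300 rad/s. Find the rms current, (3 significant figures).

X_L = ωL = 116 Ω
X_C = 1/(ωC) = 165 Ω
Parallel: admittances add. Y = 1/(jωL) + jωC
Y = (0 − j0.00253) S
|Y| = 0.00253 S → |Z| = 1/|Y| = 396 Ω, ∠Z = −∠Y = 90.0°
I = V/|Z| = 1.4/396 = 3.54 mA

3.54 mA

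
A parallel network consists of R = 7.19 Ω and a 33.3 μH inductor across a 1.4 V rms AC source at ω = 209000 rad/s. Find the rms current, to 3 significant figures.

X_L = ωL = 6.96 Ω
Parallel: admittances add. Y = 1/R + 1/(jωL)
Y = (0.139 − j0.144) S
|Y| = 0.200 S → |Z| = 1/|Y| = 5.00 Ω, ∠Z = −∠Y = 45.9°
I = V/|Z| = 1.4/5.00 = 280 mA

280 mA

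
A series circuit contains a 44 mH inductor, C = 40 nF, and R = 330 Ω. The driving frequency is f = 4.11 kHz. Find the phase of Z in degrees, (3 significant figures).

27.0°

ω = 2πf = 25820 rad/s
X_L = ωL = 1140 Ω
X_C = 1/(ωC) = 968 Ω
Net reactance X = X_L − X_C = 168 Ω
Z = 330 + j168 Ω
|Z| = √(330² + 168²) = 370 Ω
∠Z = arctan(168/330) = 27.0°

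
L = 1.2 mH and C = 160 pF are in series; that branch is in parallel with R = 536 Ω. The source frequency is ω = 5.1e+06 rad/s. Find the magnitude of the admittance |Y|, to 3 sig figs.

1.88 mS

X_L = ωL = 6120 Ω
X_C = 1/(ωC) = 1230 Ω
Branch 1: Z₁ = R = 536 Ω
Branch 2 (series LC): Z₂ = j(X_L − X_C) = j4890 Ω
Parallel: Z = Z₁Z₂/(Z₁+Z₂), |Z| = 533 Ω, ∠Z = 6.25°
|Y| = 1/|Z| = 1.88 mS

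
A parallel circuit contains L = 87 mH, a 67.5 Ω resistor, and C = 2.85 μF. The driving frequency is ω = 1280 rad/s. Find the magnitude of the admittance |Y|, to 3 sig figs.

15.7 mS

X_L = ωL = 111 Ω
X_C = 1/(ωC) = 274 Ω
Parallel: admittances add. Y = 1/R + 1/(jωL) + jωC
Y = (0.0148 − j0.00533) S
|Y| = 0.0157 S → |Z| = 1/|Y| = 63.5 Ω, ∠Z = −∠Y = 19.8°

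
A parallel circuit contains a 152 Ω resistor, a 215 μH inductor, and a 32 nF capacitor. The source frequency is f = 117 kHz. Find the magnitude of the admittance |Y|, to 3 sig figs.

ω = 2πf = 735100 rad/s
X_L = ωL = 158 Ω
X_C = 1/(ωC) = 42.5 Ω
Parallel: admittances add. Y = 1/R + 1/(jωL) + jωC
Y = (0.00658 + j0.0172) S
|Y| = 0.0184 S → |Z| = 1/|Y| = 54.3 Ω, ∠Z = −∠Y = -69.1°

18.4 mS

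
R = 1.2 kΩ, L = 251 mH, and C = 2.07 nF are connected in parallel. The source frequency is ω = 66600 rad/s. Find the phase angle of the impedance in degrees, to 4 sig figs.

-5.350°

X_L = ωL = 16720 Ω
X_C = 1/(ωC) = 7254 Ω
Parallel: admittances add. Y = 1/R + 1/(jωL) + jωC
Y = (0.0008333 + j7.804e-05) S
|Y| = 0.0008370 S → |Z| = 1/|Y| = 1195 Ω, ∠Z = −∠Y = -5.350°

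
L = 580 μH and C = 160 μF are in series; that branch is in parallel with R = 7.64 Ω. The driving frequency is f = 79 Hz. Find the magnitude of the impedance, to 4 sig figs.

ω = 2πf = 496.4 rad/s
X_L = ωL = 0.2879 Ω
X_C = 1/(ωC) = 12.59 Ω
Branch 1: Z₁ = R = 7.640 Ω
Branch 2 (series LC): Z₂ = j(X_L − X_C) = −j12.30 Ω
Parallel: Z = Z₁Z₂/(Z₁+Z₂), |Z| = 6.490 Ω, ∠Z = -31.84°

6.490 Ω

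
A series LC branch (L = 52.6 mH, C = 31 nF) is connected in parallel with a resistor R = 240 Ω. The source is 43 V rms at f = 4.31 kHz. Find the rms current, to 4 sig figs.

257.1 mA

ω = 2πf = 27080 rad/s
X_L = ωL = 1424 Ω
X_C = 1/(ωC) = 1191 Ω
Branch 1: Z₁ = R = 240.0 Ω
Branch 2 (series LC): Z₂ = j(X_L − X_C) = j233.2 Ω
Parallel: Z = Z₁Z₂/(Z₁+Z₂), |Z| = 167.3 Ω, ∠Z = 45.82°
I = V/|Z| = 43/167.3 = 257.1 mA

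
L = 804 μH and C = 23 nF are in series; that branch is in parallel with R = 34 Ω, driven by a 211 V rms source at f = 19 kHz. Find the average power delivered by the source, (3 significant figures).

1.31 kW

ω = 2πf = 119400 rad/s
X_L = ωL = 96.0 Ω
X_C = 1/(ωC) = 364 Ω
Branch 1: Z₁ = R = 34.0 Ω
Branch 2 (series LC): Z₂ = j(X_L − X_C) = −j268 Ω
Parallel: Z = Z₁Z₂/(Z₁+Z₂), |Z| = 33.7 Ω, ∠Z = -7.22°
I = V/|Z| = 6.26 A
P = VI cos φ = 211 × 6.26 × cos(-7.22°) = 1.31 kW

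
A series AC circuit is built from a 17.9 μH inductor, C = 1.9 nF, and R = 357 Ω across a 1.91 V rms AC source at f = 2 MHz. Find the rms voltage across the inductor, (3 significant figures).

1.07 V

ω = 2πf = 1.257e+07 rad/s
X_L = ωL = 225 Ω
X_C = 1/(ωC) = 41.9 Ω
Net reactance X = X_L − X_C = 183 Ω
Z = 357 + j183 Ω
|Z| = √(357² + 183²) = 401 Ω
I = V/|Z| = 4.76 mA
V_L = I·|Z_L| = 0.00476 × 225 = 1.07 V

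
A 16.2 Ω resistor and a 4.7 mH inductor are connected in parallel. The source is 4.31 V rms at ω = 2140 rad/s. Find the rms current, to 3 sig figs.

X_L = ωL = 10.1 Ω
Parallel: admittances add. Y = 1/R + 1/(jωL)
Y = (0.0617 − j0.0994) S
|Y| = 0.117 S → |Z| = 1/|Y| = 8.55 Ω, ∠Z = −∠Y = 58.2°
I = V/|Z| = 4.31/8.55 = 504 mA

504 mA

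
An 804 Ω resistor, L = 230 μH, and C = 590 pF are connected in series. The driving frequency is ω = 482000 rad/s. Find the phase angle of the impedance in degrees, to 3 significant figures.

X_L = ωL = 111 Ω
X_C = 1/(ωC) = 3520 Ω
Net reactance X = X_L − X_C = -3410 Ω
Z = 804 − j3410 Ω
|Z| = √(804² + 3410²) = 3500 Ω
∠Z = arctan(-3410/804) = -76.7°

-76.7°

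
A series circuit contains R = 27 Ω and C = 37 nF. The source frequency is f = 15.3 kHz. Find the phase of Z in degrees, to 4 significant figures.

-84.51°

ω = 2πf = 96130 rad/s
X_C = 1/(ωC) = 281.1 Ω
Z = 27.00 − j281.1 Ω
|Z| = √(27.00² + 281.1²) = 282.4 Ω
∠Z = arctan(-281.1/27.00) = -84.51°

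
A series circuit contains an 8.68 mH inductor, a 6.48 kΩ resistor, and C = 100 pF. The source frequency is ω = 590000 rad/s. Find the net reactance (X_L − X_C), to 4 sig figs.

-11830 Ω

X_L = ωL = 5121 Ω
X_C = 1/(ωC) = 16950 Ω
X = 5121 − 16950 = -11830 Ω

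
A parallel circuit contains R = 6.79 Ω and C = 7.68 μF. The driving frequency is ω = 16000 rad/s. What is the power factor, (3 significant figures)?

0.768

X_C = 1/(ωC) = 8.14 Ω
Parallel: admittances add. Y = 1/R + jωC
Y = (0.147 + j0.123) S
|Y| = 0.192 S → |Z| = 1/|Y| = 5.21 Ω, ∠Z = −∠Y = -39.8°
cos φ = cos(-39.8°) = 0.768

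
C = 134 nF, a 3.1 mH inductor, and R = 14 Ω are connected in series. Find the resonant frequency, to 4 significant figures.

ω₀ = 1/√(LC) = 1/√(0.0031 × 1.34e-07) = 49060 rad/s
f₀ = ω₀/(2π) = 7.809 kHz

7.809 kHz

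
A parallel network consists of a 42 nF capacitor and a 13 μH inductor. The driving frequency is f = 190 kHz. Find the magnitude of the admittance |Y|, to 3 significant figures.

14.3 mS

ω = 2πf = 1.194e+06 rad/s
X_L = ωL = 15.5 Ω
X_C = 1/(ωC) = 19.9 Ω
Parallel: admittances add. Y = 1/(jωL) + jωC
Y = (0 − j0.0143) S
|Y| = 0.0143 S → |Z| = 1/|Y| = 70.0 Ω, ∠Z = −∠Y = 90.0°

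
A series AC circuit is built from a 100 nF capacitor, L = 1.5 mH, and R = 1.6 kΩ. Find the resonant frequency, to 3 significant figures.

13.0 kHz

ω₀ = 1/√(LC) = 1/√(0.0015 × 1e-07) = 81650 rad/s
f₀ = ω₀/(2π) = 13.0 kHz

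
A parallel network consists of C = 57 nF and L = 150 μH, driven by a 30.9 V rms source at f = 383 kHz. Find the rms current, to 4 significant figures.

4.153 A

ω = 2πf = 2.406e+06 rad/s
X_L = ωL = 361.0 Ω
X_C = 1/(ωC) = 7.290 Ω
Parallel: admittances add. Y = 1/(jωL) + jωC
Y = (0 + j0.1344) S
|Y| = 0.1344 S → |Z| = 1/|Y| = 7.441 Ω, ∠Z = −∠Y = -90.00°
I = V/|Z| = 30.9/7.441 = 4.153 A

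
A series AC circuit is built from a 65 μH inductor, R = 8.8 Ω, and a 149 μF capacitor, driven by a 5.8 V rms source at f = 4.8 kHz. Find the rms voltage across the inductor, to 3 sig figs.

1.27 V

ω = 2πf = 30160 rad/s
X_L = ωL = 1.96 Ω
X_C = 1/(ωC) = 0.223 Ω
Net reactance X = X_L − X_C = 1.74 Ω
Z = 8.80 + j1.74 Ω
|Z| = √(8.80² + 1.74²) = 8.97 Ω
I = V/|Z| = 647 mA
V_L = I·|Z_L| = 0.647 × 1.96 = 1.27 V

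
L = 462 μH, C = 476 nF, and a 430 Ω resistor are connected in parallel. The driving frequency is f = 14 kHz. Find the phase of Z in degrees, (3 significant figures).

-82.3°

ω = 2πf = 87960 rad/s
X_L = ωL = 40.6 Ω
X_C = 1/(ωC) = 23.9 Ω
Parallel: admittances add. Y = 1/R + 1/(jωL) + jωC
Y = (0.00233 + j0.0173) S
|Y| = 0.0174 S → |Z| = 1/|Y| = 57.4 Ω, ∠Z = −∠Y = -82.3°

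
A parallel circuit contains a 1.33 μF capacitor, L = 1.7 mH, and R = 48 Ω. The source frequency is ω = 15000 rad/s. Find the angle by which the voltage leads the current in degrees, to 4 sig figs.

X_L = ωL = 25.50 Ω
X_C = 1/(ωC) = 50.13 Ω
Parallel: admittances add. Y = 1/R + 1/(jωL) + jωC
Y = (0.02083 − j0.01927) S
|Y| = 0.02838 S → |Z| = 1/|Y| = 35.24 Ω, ∠Z = −∠Y = 42.76°

42.76°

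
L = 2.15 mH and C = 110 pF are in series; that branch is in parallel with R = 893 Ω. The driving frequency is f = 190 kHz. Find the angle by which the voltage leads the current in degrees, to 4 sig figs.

-10.03°

ω = 2πf = 1.194e+06 rad/s
X_L = ωL = 2567 Ω
X_C = 1/(ωC) = 7615 Ω
Branch 1: Z₁ = R = 893.0 Ω
Branch 2 (series LC): Z₂ = j(X_L − X_C) = −j5048 Ω
Parallel: Z = Z₁Z₂/(Z₁+Z₂), |Z| = 879.3 Ω, ∠Z = -10.03°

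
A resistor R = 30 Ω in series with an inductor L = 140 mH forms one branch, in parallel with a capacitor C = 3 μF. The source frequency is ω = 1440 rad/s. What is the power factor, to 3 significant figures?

0.805

X_L = ωL = 202 Ω
X_C = 1/(ωC) = 231 Ω
Branch 1 (R+jX_L): Z₁ = 30.0 + j202 Ω, |Z₁| = 204 Ω
Branch 2 (−jX_C): Z₂ = −j231 Ω
Parallel: Z = Z₁Z₂/(Z₁+Z₂), |Z| = 1110 Ω, ∠Z = 36.4°
cos φ = cos(36.4°) = 0.805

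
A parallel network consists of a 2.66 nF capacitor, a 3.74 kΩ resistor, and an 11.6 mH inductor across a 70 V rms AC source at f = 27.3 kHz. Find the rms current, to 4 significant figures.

19.00 mA

ω = 2πf = 171500 rad/s
X_L = ωL = 1990 Ω
X_C = 1/(ωC) = 2192 Ω
Parallel: admittances add. Y = 1/R + 1/(jωL) + jωC
Y = (0.0002674 − j4.63e-05) S
|Y| = 0.0002714 S → |Z| = 1/|Y| = 3685 Ω, ∠Z = −∠Y = 9.824°
I = V/|Z| = 70/3685 = 19.00 mA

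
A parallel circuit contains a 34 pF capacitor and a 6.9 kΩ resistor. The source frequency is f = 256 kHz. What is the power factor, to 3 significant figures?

0.936

ω = 2πf = 1.608e+06 rad/s
X_C = 1/(ωC) = 18300 Ω
Parallel: admittances add. Y = 1/R + jωC
Y = (0.000145 + j5.47e-05) S
|Y| = 0.000155 S → |Z| = 1/|Y| = 6460 Ω, ∠Z = −∠Y = -20.7°
cos φ = cos(-20.7°) = 0.936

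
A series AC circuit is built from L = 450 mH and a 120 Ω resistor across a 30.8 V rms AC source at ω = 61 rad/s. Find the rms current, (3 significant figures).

X_L = ωL = 27.4 Ω
Z = 120 + j27.4 Ω
|Z| = √(120² + 27.4²) = 123 Ω
I = V/|Z| = 30.8/123 = 250 mA

250 mA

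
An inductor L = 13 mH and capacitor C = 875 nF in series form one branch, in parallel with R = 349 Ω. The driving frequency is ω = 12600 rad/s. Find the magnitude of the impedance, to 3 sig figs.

X_L = ωL = 164 Ω
X_C = 1/(ωC) = 90.7 Ω
Branch 1: Z₁ = R = 349 Ω
Branch 2 (series LC): Z₂ = j(X_L − X_C) = j73.1 Ω
Parallel: Z = Z₁Z₂/(Z₁+Z₂), |Z| = 71.5 Ω, ∠Z = 78.2°

71.5 Ω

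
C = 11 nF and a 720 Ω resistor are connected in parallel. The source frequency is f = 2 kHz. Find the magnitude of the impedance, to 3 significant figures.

ω = 2πf = 12570 rad/s
X_C = 1/(ωC) = 7230 Ω
Parallel: admittances add. Y = 1/R + jωC
Y = (0.00139 + j0.000138) S
|Y| = 0.00140 S → |Z| = 1/|Y| = 716 Ω, ∠Z = −∠Y = -5.68°

716 Ω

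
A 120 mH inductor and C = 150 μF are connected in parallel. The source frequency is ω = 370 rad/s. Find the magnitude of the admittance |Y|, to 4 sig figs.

X_L = ωL = 44.40 Ω
X_C = 1/(ωC) = 18.02 Ω
Parallel: admittances add. Y = 1/(jωL) + jωC
Y = (0 + j0.03298) S
|Y| = 0.03298 S → |Z| = 1/|Y| = 30.32 Ω, ∠Z = −∠Y = -90.00°

32.98 mS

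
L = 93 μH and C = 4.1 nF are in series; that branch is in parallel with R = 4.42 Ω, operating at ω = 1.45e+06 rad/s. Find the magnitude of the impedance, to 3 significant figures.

4.38 Ω

X_L = ωL = 135 Ω
X_C = 1/(ωC) = 168 Ω
Branch 1: Z₁ = R = 4.42 Ω
Branch 2 (series LC): Z₂ = j(X_L − X_C) = −j33.4 Ω
Parallel: Z = Z₁Z₂/(Z₁+Z₂), |Z| = 4.38 Ω, ∠Z = -7.55°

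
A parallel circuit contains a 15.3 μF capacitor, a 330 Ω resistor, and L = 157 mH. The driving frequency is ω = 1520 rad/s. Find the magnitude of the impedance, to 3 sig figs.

51.8 Ω

X_L = ωL = 239 Ω
X_C = 1/(ωC) = 43.0 Ω
Parallel: admittances add. Y = 1/R + 1/(jωL) + jωC
Y = (0.00303 + j0.0191) S
|Y| = 0.0193 S → |Z| = 1/|Y| = 51.8 Ω, ∠Z = −∠Y = -81.0°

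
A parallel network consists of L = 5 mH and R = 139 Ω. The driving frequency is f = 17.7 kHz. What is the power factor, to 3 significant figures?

ω = 2πf = 111200 rad/s
X_L = ωL = 556 Ω
Parallel: admittances add. Y = 1/R + 1/(jωL)
Y = (0.00719 − j0.00180) S
|Y| = 0.00742 S → |Z| = 1/|Y| = 135 Ω, ∠Z = −∠Y = 14.0°
cos φ = cos(14.0°) = 0.970

0.970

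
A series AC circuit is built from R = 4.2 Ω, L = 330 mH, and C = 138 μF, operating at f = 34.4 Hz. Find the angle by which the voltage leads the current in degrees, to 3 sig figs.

ω = 2πf = 216.1 rad/s
X_L = ωL = 71.3 Ω
X_C = 1/(ωC) = 33.5 Ω
Net reactance X = X_L − X_C = 37.8 Ω
Z = 4.20 + j37.8 Ω
|Z| = √(4.20² + 37.8²) = 38.0 Ω
∠Z = arctan(37.8/4.20) = 83.7°

83.7°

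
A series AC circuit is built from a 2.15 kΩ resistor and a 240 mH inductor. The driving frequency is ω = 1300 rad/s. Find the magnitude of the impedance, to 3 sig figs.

2170 Ω

X_L = ωL = 312 Ω
Z = 2150 + j312 Ω
|Z| = √(2150² + 312²) = 2170 Ω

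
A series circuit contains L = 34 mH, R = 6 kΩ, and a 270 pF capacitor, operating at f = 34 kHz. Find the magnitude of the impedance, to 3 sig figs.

ω = 2πf = 213600 rad/s
X_L = ωL = 7260 Ω
X_C = 1/(ωC) = 17300 Ω
Net reactance X = X_L − X_C = -10100 Ω
Z = 6000 − j10100 Ω
|Z| = √(6000² + 10100²) = 11700 Ω

11700 Ω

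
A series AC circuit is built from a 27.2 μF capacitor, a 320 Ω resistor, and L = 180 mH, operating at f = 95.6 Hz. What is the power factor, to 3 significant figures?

ω = 2πf = 600.7 rad/s
X_L = ωL = 108 Ω
X_C = 1/(ωC) = 61.2 Ω
Net reactance X = X_L − X_C = 46.9 Ω
Z = 320 + j46.9 Ω
|Z| = √(320² + 46.9²) = 323 Ω
∠Z = arctan(46.9/320) = 8.34°
cos φ = cos(8.34°) = 0.989

0.989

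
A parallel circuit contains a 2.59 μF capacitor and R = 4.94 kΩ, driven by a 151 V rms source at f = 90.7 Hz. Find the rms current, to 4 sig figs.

ω = 2πf = 569.9 rad/s
X_C = 1/(ωC) = 677.5 Ω
Parallel: admittances add. Y = 1/R + jωC
Y = (0.0002024 + j0.001476) S
|Y| = 0.001490 S → |Z| = 1/|Y| = 671.2 Ω, ∠Z = −∠Y = -82.19°
I = V/|Z| = 151/671.2 = 225.0 mA

225.0 mA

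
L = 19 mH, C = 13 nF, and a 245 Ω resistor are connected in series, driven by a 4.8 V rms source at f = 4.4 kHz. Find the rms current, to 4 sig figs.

ω = 2πf = 27650 rad/s
X_L = ωL = 525.3 Ω
X_C = 1/(ωC) = 2782 Ω
Net reactance X = X_L − X_C = -2257 Ω
Z = 245.0 − j2257 Ω
|Z| = √(245.0² + 2257²) = 2270 Ω
I = V/|Z| = 4.8/2270 = 2.114 mA

2.114 mA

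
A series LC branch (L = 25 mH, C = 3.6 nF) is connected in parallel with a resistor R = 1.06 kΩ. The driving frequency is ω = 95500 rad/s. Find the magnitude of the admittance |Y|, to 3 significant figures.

2.14 mS

X_L = ωL = 2390 Ω
X_C = 1/(ωC) = 2910 Ω
Branch 1: Z₁ = R = 1060 Ω
Branch 2 (series LC): Z₂ = j(X_L − X_C) = −j521 Ω
Parallel: Z = Z₁Z₂/(Z₁+Z₂), |Z| = 468 Ω, ∠Z = -63.8°
|Y| = 1/|Z| = 2.14 mS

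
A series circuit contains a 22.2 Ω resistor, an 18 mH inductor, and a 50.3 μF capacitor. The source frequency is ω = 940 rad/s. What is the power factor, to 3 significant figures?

X_L = ωL = 16.9 Ω
X_C = 1/(ωC) = 21.1 Ω
Net reactance X = X_L − X_C = -4.23 Ω
Z = 22.2 − j4.23 Ω
|Z| = √(22.2² + 4.23²) = 22.6 Ω
∠Z = arctan(-4.23/22.2) = -10.8°
cos φ = cos(-10.8°) = 0.982

0.982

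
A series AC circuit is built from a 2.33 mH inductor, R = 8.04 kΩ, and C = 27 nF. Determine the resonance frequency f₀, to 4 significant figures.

20.07 kHz

ω₀ = 1/√(LC) = 1/√(0.00233 × 2.7e-08) = 126100 rad/s
f₀ = ω₀/(2π) = 20.07 kHz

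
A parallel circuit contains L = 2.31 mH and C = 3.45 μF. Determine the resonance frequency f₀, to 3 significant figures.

ω₀ = 1/√(LC) = 1/√(0.00231 × 3.45e-06) = 11200 rad/s
f₀ = ω₀/(2π) = 1.78 kHz

1.78 kHz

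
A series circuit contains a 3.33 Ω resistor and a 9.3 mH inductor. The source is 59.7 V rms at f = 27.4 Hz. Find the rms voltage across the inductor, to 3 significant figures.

25.9 V

ω = 2πf = 172.2 rad/s
X_L = ωL = 1.60 Ω
Z = 3.33 + j1.60 Ω
|Z| = √(3.33² + 1.60²) = 3.69 Ω
I = V/|Z| = 16.2 A
V_L = I·|Z_L| = 16.2 × 1.60 = 25.9 V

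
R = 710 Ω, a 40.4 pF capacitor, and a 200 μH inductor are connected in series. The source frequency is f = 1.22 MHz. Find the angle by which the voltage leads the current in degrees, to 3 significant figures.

-67.3°

ω = 2πf = 7.665e+06 rad/s
X_L = ωL = 1530 Ω
X_C = 1/(ωC) = 3230 Ω
Net reactance X = X_L − X_C = -1700 Ω
Z = 710 − j1700 Ω
|Z| = √(710² + 1700²) = 1840 Ω
∠Z = arctan(-1700/710) = -67.3°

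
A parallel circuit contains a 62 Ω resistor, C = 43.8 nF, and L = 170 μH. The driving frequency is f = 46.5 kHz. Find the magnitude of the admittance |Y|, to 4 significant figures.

ω = 2πf = 292200 rad/s
X_L = ωL = 49.67 Ω
X_C = 1/(ωC) = 78.14 Ω
Parallel: admittances add. Y = 1/R + 1/(jωL) + jωC
Y = (0.01613 − j0.007336) S
|Y| = 0.01772 S → |Z| = 1/|Y| = 56.44 Ω, ∠Z = −∠Y = 24.46°

17.72 mS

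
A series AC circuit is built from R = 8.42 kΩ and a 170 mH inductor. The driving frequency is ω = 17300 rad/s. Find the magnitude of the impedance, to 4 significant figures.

8919 Ω

X_L = ωL = 2941 Ω
Z = 8420 + j2941 Ω
|Z| = √(8420² + 2941²) = 8919 Ω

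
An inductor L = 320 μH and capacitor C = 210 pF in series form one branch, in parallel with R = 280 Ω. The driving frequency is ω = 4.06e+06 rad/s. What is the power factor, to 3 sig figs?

0.411

X_L = ωL = 1300 Ω
X_C = 1/(ωC) = 1170 Ω
Branch 1: Z₁ = R = 280 Ω
Branch 2 (series LC): Z₂ = j(X_L − X_C) = j126 Ω
Parallel: Z = Z₁Z₂/(Z₁+Z₂), |Z| = 115 Ω, ∠Z = 65.7°
cos φ = cos(65.7°) = 0.411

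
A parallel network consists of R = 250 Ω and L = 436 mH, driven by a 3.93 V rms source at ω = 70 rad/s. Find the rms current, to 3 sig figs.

130 mA

X_L = ωL = 30.5 Ω
Parallel: admittances add. Y = 1/R + 1/(jωL)
Y = (0.00400 − j0.0328) S
|Y| = 0.0330 S → |Z| = 1/|Y| = 30.3 Ω, ∠Z = −∠Y = 83.0°
I = V/|Z| = 3.93/30.3 = 130 mA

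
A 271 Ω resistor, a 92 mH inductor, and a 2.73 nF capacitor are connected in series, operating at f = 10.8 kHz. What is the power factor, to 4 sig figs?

ω = 2πf = 67860 rad/s
X_L = ωL = 6243 Ω
X_C = 1/(ωC) = 5398 Ω
Net reactance X = X_L − X_C = 845.0 Ω
Z = 271.0 + j845.0 Ω
|Z| = √(271.0² + 845.0²) = 887.4 Ω
∠Z = arctan(845.0/271.0) = 72.22°
cos φ = cos(72.22°) = 0.3054

0.3054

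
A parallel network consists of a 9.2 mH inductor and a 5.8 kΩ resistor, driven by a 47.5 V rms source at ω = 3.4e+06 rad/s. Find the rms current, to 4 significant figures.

X_L = ωL = 31280 Ω
Parallel: admittances add. Y = 1/R + 1/(jωL)
Y = (0.0001724 − j3.197e-05) S
|Y| = 0.0001754 S → |Z| = 1/|Y| = 5703 Ω, ∠Z = −∠Y = 10.50°
I = V/|Z| = 47.5/5703 = 8.329 mA

8.329 mA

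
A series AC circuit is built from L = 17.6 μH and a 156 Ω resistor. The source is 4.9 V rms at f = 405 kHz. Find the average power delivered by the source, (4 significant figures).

142.2 mW

ω = 2πf = 2.545e+06 rad/s
X_L = ωL = 44.79 Ω
Z = 156.0 + j44.79 Ω
|Z| = √(156.0² + 44.79²) = 162.3 Ω
∠Z = arctan(44.79/156.0) = 16.02°
I = V/|Z| = 30.19 mA
P = VI cos φ = 4.9 × 0.03019 × cos(16.02°) = 142.2 mW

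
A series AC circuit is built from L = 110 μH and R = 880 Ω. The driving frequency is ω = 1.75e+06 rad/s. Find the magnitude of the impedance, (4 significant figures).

900.8 Ω

X_L = ωL = 192.5 Ω
Z = 880.0 + j192.5 Ω
|Z| = √(880.0² + 192.5²) = 900.8 Ω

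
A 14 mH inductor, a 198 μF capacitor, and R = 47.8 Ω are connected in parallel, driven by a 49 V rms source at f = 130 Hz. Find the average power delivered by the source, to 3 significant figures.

50.2 W

ω = 2πf = 816.8 rad/s
X_L = ωL = 11.4 Ω
X_C = 1/(ωC) = 6.18 Ω
Parallel: admittances add. Y = 1/R + 1/(jωL) + jωC
Y = (0.0209 + j0.0743) S
|Y| = 0.0772 S → |Z| = 1/|Y| = 13.0 Ω, ∠Z = −∠Y = -74.3°
I = V/|Z| = 3.78 A
P = VI cos φ = 49 × 3.78 × cos(-74.3°) = 50.2 W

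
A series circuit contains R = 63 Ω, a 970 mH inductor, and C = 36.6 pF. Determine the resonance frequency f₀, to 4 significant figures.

26.71 kHz

ω₀ = 1/√(LC) = 1/√(0.97 × 3.66e-11) = 167800 rad/s
f₀ = ω₀/(2π) = 26.71 kHz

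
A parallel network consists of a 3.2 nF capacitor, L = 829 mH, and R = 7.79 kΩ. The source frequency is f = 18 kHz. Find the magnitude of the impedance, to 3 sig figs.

ω = 2πf = 113100 rad/s
X_L = ωL = 93800 Ω
X_C = 1/(ωC) = 2760 Ω
Parallel: admittances add. Y = 1/R + 1/(jωL) + jωC
Y = (0.000128 + j0.000351) S
|Y| = 0.000374 S → |Z| = 1/|Y| = 2670 Ω, ∠Z = −∠Y = -69.9°

2670 Ω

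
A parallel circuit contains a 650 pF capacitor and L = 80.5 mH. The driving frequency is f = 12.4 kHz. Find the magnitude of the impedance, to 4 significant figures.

9191 Ω

ω = 2πf = 77910 rad/s
X_L = ωL = 6272 Ω
X_C = 1/(ωC) = 19750 Ω
Parallel: admittances add. Y = 1/(jωL) + jωC
Y = (0 − j0.0001088) S
|Y| = 0.0001088 S → |Z| = 1/|Y| = 9191 Ω, ∠Z = −∠Y = 90.00°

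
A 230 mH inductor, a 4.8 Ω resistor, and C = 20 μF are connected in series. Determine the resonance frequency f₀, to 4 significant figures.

ω₀ = 1/√(LC) = 1/√(0.23 × 2e-05) = 466.3 rad/s
f₀ = ω₀/(2π) = 74.21 Hz

74.21 Hz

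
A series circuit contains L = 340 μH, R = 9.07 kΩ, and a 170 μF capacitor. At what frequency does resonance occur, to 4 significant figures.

ω₀ = 1/√(LC) = 1/√(0.00034 × 0.00017) = 4159 rad/s
f₀ = ω₀/(2π) = 662.0 Hz

662.0 Hz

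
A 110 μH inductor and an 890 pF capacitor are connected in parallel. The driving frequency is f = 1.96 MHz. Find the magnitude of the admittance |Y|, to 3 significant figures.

ω = 2πf = 1.232e+07 rad/s
X_L = ωL = 1350 Ω
X_C = 1/(ωC) = 91.2 Ω
Parallel: admittances add. Y = 1/(jωL) + jωC
Y = (0 + j0.0102) S
|Y| = 0.0102 S → |Z| = 1/|Y| = 97.8 Ω, ∠Z = −∠Y = -90.0°

10.2 mS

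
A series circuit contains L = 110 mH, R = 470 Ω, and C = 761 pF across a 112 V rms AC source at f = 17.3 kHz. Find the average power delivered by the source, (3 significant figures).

24.7 W

ω = 2πf = 108700 rad/s
X_L = ωL = 12000 Ω
X_C = 1/(ωC) = 12100 Ω
Net reactance X = X_L − X_C = -132 Ω
Z = 470 − j132 Ω
|Z| = √(470² + 132²) = 488 Ω
∠Z = arctan(-132/470) = -15.7°
I = V/|Z| = 229 mA
P = VI cos φ = 112 × 0.229 × cos(-15.7°) = 24.7 W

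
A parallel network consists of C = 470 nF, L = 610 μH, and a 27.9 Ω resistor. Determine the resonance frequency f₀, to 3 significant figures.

9.40 kHz

ω₀ = 1/√(LC) = 1/√(0.00061 × 4.7e-07) = 59060 rad/s
f₀ = ω₀/(2π) = 9.40 kHz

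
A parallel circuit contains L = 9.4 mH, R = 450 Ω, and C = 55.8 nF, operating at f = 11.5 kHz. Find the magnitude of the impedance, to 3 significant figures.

295 Ω

ω = 2πf = 72260 rad/s
X_L = ωL = 679 Ω
X_C = 1/(ωC) = 248 Ω
Parallel: admittances add. Y = 1/R + 1/(jωL) + jωC
Y = (0.00222 + j0.00256) S
|Y| = 0.00339 S → |Z| = 1/|Y| = 295 Ω, ∠Z = −∠Y = -49.0°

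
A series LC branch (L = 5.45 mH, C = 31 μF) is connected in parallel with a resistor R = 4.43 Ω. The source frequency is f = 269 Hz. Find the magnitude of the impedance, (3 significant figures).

4.04 Ω

ω = 2πf = 1690 rad/s
X_L = ωL = 9.21 Ω
X_C = 1/(ωC) = 19.1 Ω
Branch 1: Z₁ = R = 4.43 Ω
Branch 2 (series LC): Z₂ = j(X_L − X_C) = −j9.87 Ω
Parallel: Z = Z₁Z₂/(Z₁+Z₂), |Z| = 4.04 Ω, ∠Z = -24.2°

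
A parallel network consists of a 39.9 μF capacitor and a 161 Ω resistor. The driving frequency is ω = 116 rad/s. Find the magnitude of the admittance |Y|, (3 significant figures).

X_C = 1/(ωC) = 216 Ω
Parallel: admittances add. Y = 1/R + jωC
Y = (0.00621 + j0.00463) S
|Y| = 0.00775 S → |Z| = 1/|Y| = 129 Ω, ∠Z = −∠Y = -36.7°

7.75 mS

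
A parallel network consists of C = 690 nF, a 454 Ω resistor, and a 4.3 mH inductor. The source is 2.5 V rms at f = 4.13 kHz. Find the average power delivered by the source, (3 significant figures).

ω = 2πf = 25950 rad/s
X_L = ωL = 112 Ω
X_C = 1/(ωC) = 55.8 Ω
Parallel: admittances add. Y = 1/R + 1/(jωL) + jωC
Y = (0.00220 + j0.00894) S
|Y| = 0.00921 S → |Z| = 1/|Y| = 109 Ω, ∠Z = −∠Y = -76.2°
I = V/|Z| = 23.0 mA
P = VI cos φ = 2.5 × 0.0230 × cos(-76.2°) = 13.8 mW

13.8 mW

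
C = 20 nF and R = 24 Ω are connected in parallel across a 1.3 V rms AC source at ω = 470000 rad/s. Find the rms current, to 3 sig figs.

X_C = 1/(ωC) = 106 Ω
Parallel: admittances add. Y = 1/R + jωC
Y = (0.0417 + j0.00940) S
|Y| = 0.0427 S → |Z| = 1/|Y| = 23.4 Ω, ∠Z = −∠Y = -12.7°
I = V/|Z| = 1.3/23.4 = 55.5 mA

55.5 mA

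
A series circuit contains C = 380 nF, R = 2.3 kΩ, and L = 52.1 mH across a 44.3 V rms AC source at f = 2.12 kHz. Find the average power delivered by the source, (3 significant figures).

815 mW

ω = 2πf = 13320 rad/s
X_L = ωL = 694 Ω
X_C = 1/(ωC) = 198 Ω
Net reactance X = X_L − X_C = 496 Ω
Z = 2300 + j496 Ω
|Z| = √(2300² + 496²) = 2350 Ω
∠Z = arctan(496/2300) = 12.2°
I = V/|Z| = 18.8 mA
P = VI cos φ = 44.3 × 0.0188 × cos(12.2°) = 815 mW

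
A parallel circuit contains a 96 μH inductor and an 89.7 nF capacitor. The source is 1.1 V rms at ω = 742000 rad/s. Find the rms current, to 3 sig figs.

X_L = ωL = 71.2 Ω
X_C = 1/(ωC) = 15.0 Ω
Parallel: admittances add. Y = 1/(jωL) + jωC
Y = (0 + j0.0525) S
|Y| = 0.0525 S → |Z| = 1/|Y| = 19.0 Ω, ∠Z = −∠Y = -90.0°
I = V/|Z| = 1.1/19.0 = 57.8 mA

57.8 mA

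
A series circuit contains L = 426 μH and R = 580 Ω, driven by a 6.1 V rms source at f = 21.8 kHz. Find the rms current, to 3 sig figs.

ω = 2πf = 137000 rad/s
X_L = ωL = 58.4 Ω
Z = 580 + j58.4 Ω
|Z| = √(580² + 58.4²) = 583 Ω
I = V/|Z| = 6.1/583 = 10.5 mA

10.5 mA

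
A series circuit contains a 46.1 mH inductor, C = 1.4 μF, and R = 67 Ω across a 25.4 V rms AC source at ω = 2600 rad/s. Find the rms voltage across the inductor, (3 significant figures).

X_L = ωL = 120 Ω
X_C = 1/(ωC) = 275 Ω
Net reactance X = X_L − X_C = -155 Ω
Z = 67.0 − j155 Ω
|Z| = √(67.0² + 155²) = 169 Ω
I = V/|Z| = 151 mA
V_L = I·|Z_L| = 0.151 × 120 = 18.0 V

18.0 V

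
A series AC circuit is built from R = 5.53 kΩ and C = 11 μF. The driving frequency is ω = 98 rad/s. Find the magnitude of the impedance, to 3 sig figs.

5610 Ω

X_C = 1/(ωC) = 928 Ω
Z = 5530 − j928 Ω
|Z| = √(5530² + 928²) = 5610 Ω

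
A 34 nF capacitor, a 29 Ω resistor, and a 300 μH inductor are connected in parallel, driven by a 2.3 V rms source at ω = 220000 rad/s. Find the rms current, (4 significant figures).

X_L = ωL = 66.00 Ω
X_C = 1/(ωC) = 133.7 Ω
Parallel: admittances add. Y = 1/R + 1/(jωL) + jωC
Y = (0.03448 − j0.007672) S
|Y| = 0.03533 S → |Z| = 1/|Y| = 28.31 Ω, ∠Z = −∠Y = 12.54°
I = V/|Z| = 2.3/28.31 = 81.25 mA

81.25 mA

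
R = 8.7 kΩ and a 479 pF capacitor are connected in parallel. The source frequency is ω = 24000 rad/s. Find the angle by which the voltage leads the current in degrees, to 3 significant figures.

X_C = 1/(ωC) = 87000 Ω
Parallel: admittances add. Y = 1/R + jωC
Y = (0.000115 + j1.15e-05) S
|Y| = 0.000116 S → |Z| = 1/|Y| = 8660 Ω, ∠Z = −∠Y = -5.71°

-5.71°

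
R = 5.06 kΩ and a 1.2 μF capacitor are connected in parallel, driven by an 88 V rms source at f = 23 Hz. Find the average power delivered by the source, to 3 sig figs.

ω = 2πf = 144.5 rad/s
X_C = 1/(ωC) = 5770 Ω
Parallel: admittances add. Y = 1/R + jωC
Y = (0.000198 + j0.000173) S
|Y| = 0.000263 S → |Z| = 1/|Y| = 3800 Ω, ∠Z = −∠Y = -41.3°
I = V/|Z| = 23.1 mA
P = VI cos φ = 88 × 0.0231 × cos(-41.3°) = 1.53 W

1.53 W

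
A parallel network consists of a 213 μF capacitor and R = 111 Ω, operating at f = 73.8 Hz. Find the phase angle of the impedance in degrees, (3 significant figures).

ω = 2πf = 463.7 rad/s
X_C = 1/(ωC) = 10.1 Ω
Parallel: admittances add. Y = 1/R + jωC
Y = (0.00901 + j0.0988) S
|Y| = 0.0992 S → |Z| = 1/|Y| = 10.1 Ω, ∠Z = −∠Y = -84.8°

-84.8°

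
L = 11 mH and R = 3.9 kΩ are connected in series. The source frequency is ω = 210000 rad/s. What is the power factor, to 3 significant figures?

X_L = ωL = 2310 Ω
Z = 3900 + j2310 Ω
|Z| = √(3900² + 2310²) = 4530 Ω
∠Z = arctan(2310/3900) = 30.6°
cos φ = cos(30.6°) = 0.860

0.860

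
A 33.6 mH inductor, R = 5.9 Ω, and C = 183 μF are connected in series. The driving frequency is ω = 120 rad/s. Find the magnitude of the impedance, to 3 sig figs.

41.9 Ω

X_L = ωL = 4.03 Ω
X_C = 1/(ωC) = 45.5 Ω
Net reactance X = X_L − X_C = -41.5 Ω
Z = 5.90 − j41.5 Ω
|Z| = √(5.90² + 41.5²) = 41.9 Ω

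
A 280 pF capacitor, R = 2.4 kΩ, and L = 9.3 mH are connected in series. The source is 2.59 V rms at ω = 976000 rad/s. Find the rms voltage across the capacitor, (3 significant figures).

1.60 V

X_L = ωL = 9080 Ω
X_C = 1/(ωC) = 3660 Ω
Net reactance X = X_L − X_C = 5420 Ω
Z = 2400 + j5420 Ω
|Z| = √(2400² + 5420²) = 5930 Ω
I = V/|Z| = 437 μA
V_C = I·|Z_C| = 0.000437 × 3660 = 1.60 V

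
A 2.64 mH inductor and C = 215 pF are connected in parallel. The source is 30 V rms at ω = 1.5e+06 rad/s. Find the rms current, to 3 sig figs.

2.10 mA

X_L = ωL = 3960 Ω
X_C = 1/(ωC) = 3100 Ω
Parallel: admittances add. Y = 1/(jωL) + jωC
Y = (0 + j7e-05) S
|Y| = 7e-05 S → |Z| = 1/|Y| = 14300 Ω, ∠Z = −∠Y = -90.0°
I = V/|Z| = 30/14300 = 2.10 mA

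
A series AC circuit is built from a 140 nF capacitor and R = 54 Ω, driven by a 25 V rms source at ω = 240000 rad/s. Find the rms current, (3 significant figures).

405 mA

X_C = 1/(ωC) = 29.8 Ω
Z = 54.0 − j29.8 Ω
|Z| = √(54.0² + 29.8²) = 61.7 Ω
I = V/|Z| = 25/61.7 = 405 mA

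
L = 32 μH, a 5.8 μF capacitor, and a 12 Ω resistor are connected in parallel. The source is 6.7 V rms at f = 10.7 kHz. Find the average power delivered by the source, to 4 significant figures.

ω = 2πf = 67230 rad/s
X_L = ωL = 2.151 Ω
X_C = 1/(ωC) = 2.565 Ω
Parallel: admittances add. Y = 1/R + 1/(jωL) + jωC
Y = (0.08333 − j0.07489) S
|Y| = 0.1120 S → |Z| = 1/|Y| = 8.926 Ω, ∠Z = −∠Y = 41.94°
I = V/|Z| = 750.7 mA
P = VI cos φ = 6.7 × 0.7507 × cos(41.94°) = 3.741 W

3.741 W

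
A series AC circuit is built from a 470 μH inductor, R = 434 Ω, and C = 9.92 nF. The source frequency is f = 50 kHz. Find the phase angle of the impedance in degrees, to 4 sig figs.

ω = 2πf = 314200 rad/s
X_L = ωL = 147.7 Ω
X_C = 1/(ωC) = 320.9 Ω
Net reactance X = X_L − X_C = -173.2 Ω
Z = 434.0 − j173.2 Ω
|Z| = √(434.0² + 173.2²) = 467.3 Ω
∠Z = arctan(-173.2/434.0) = -21.76°

-21.76°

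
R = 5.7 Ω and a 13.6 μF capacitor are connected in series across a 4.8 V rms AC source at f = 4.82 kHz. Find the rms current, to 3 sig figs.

ω = 2πf = 30280 rad/s
X_C = 1/(ωC) = 2.43 Ω
Z = 5.70 − j2.43 Ω
|Z| = √(5.70² + 2.43²) = 6.20 Ω
I = V/|Z| = 4.8/6.20 = 775 mA

775 mA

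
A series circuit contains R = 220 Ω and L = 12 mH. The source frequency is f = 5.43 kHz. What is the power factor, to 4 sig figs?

ω = 2πf = 34120 rad/s
X_L = ωL = 409.4 Ω
Z = 220.0 + j409.4 Ω
|Z| = √(220.0² + 409.4²) = 464.8 Ω
∠Z = arctan(409.4/220.0) = 61.75°
cos φ = cos(61.75°) = 0.4733

0.4733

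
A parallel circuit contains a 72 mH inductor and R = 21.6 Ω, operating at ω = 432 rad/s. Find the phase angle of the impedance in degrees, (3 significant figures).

34.8°

X_L = ωL = 31.1 Ω
Parallel: admittances add. Y = 1/R + 1/(jωL)
Y = (0.0463 − j0.0322) S
|Y| = 0.0564 S → |Z| = 1/|Y| = 17.7 Ω, ∠Z = −∠Y = 34.8°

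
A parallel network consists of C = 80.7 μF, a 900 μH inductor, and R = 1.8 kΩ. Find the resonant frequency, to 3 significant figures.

ω₀ = 1/√(LC) = 1/√(0.0009 × 8.07e-05) = 3711 rad/s
f₀ = ω₀/(2π) = 591 Hz

591 Hz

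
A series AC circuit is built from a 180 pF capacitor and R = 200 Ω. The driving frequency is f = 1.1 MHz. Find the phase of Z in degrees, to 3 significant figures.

-76.0°

ω = 2πf = 6.912e+06 rad/s
X_C = 1/(ωC) = 804 Ω
Z = 200 − j804 Ω
|Z| = √(200² + 804²) = 828 Ω
∠Z = arctan(-804/200) = -76.0°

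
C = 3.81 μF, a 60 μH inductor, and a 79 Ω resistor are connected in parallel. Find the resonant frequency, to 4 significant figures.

ω₀ = 1/√(LC) = 1/√(6e-05 × 3.81e-06) = 66140 rad/s
f₀ = ω₀/(2π) = 10.53 kHz

10.53 kHz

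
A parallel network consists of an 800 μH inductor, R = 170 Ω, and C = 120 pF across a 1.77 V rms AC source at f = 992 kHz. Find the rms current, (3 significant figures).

10.5 mA

ω = 2πf = 6.233e+06 rad/s
X_L = ωL = 4990 Ω
X_C = 1/(ωC) = 1340 Ω
Parallel: admittances add. Y = 1/R + 1/(jωL) + jωC
Y = (0.00588 + j0.000547) S
|Y| = 0.00591 S → |Z| = 1/|Y| = 169 Ω, ∠Z = −∠Y = -5.32°
I = V/|Z| = 1.77/169 = 10.5 mA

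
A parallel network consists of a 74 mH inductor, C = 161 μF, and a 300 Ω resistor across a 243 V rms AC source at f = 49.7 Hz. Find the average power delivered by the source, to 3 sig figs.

197 W

ω = 2πf = 312.3 rad/s
X_L = ωL = 23.1 Ω
X_C = 1/(ωC) = 19.9 Ω
Parallel: admittances add. Y = 1/R + 1/(jωL) + jωC
Y = (0.00333 + j0.00700) S
|Y| = 0.00775 S → |Z| = 1/|Y| = 129 Ω, ∠Z = −∠Y = -64.5°
I = V/|Z| = 1.88 A
P = VI cos φ = 243 × 1.88 × cos(-64.5°) = 197 W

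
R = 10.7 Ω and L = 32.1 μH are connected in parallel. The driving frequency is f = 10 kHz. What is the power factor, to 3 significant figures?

0.185

ω = 2πf = 62830 rad/s
X_L = ωL = 2.02 Ω
Parallel: admittances add. Y = 1/R + 1/(jωL)
Y = (0.0935 − j0.496) S
|Y| = 0.505 S → |Z| = 1/|Y| = 1.98 Ω, ∠Z = −∠Y = 79.3°
cos φ = cos(79.3°) = 0.185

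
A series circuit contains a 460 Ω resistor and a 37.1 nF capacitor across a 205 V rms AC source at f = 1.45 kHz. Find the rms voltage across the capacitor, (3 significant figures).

203 V

ω = 2πf = 9111 rad/s
X_C = 1/(ωC) = 2960 Ω
Z = 460 − j2960 Ω
|Z| = √(460² + 2960²) = 2990 Ω
I = V/|Z| = 68.5 mA
V_C = I·|Z_C| = 0.0685 × 2960 = 203 V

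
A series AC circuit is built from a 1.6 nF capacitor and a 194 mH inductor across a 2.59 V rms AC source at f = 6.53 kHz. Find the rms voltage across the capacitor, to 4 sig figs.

5.424 V

ω = 2πf = 41030 rad/s
X_L = ωL = 7960 Ω
X_C = 1/(ωC) = 15230 Ω
Net reactance X = X_L − X_C = -7273 Ω
Z = − j7273 Ω
|Z| = √(0² + 7273²) = 7273 Ω
I = V/|Z| = 356.1 μA
V_C = I·|Z_C| = 0.0003561 × 15230 = 5.424 V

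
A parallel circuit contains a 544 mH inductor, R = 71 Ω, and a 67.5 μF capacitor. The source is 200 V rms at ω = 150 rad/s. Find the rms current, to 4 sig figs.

X_L = ωL = 81.60 Ω
X_C = 1/(ωC) = 98.77 Ω
Parallel: admittances add. Y = 1/R + 1/(jωL) + jωC
Y = (0.01408 − j0.002130) S
|Y| = 0.01424 S → |Z| = 1/|Y| = 70.20 Ω, ∠Z = −∠Y = 8.599°
I = V/|Z| = 200/70.20 = 2.849 A

2.849 A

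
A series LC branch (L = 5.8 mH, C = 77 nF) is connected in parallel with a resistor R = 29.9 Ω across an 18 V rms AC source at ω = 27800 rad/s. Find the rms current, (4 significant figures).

X_L = ωL = 161.2 Ω
X_C = 1/(ωC) = 467.2 Ω
Branch 1: Z₁ = R = 29.90 Ω
Branch 2 (series LC): Z₂ = j(X_L − X_C) = −j305.9 Ω
Parallel: Z = Z₁Z₂/(Z₁+Z₂), |Z| = 29.76 Ω, ∠Z = -5.582°
I = V/|Z| = 18/29.76 = 604.9 mA

604.9 mA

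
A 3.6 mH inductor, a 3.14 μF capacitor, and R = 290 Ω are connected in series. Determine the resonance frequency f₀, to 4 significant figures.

1.497 kHz

ω₀ = 1/√(LC) = 1/√(0.0036 × 3.14e-06) = 9406 rad/s
f₀ = ω₀/(2π) = 1.497 kHz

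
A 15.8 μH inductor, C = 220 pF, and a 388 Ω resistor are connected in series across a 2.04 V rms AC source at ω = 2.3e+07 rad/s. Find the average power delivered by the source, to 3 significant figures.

9.07 mW

X_L = ωL = 363 Ω
X_C = 1/(ωC) = 198 Ω
Net reactance X = X_L − X_C = 166 Ω
Z = 388 + j166 Ω
|Z| = √(388² + 166²) = 422 Ω
∠Z = arctan(166/388) = 23.1°
I = V/|Z| = 4.83 mA
P = VI cos φ = 2.04 × 0.00483 × cos(23.1°) = 9.07 mW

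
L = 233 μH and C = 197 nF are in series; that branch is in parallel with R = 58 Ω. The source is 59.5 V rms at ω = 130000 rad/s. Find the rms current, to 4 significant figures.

6.871 A

X_L = ωL = 30.29 Ω
X_C = 1/(ωC) = 39.05 Ω
Branch 1: Z₁ = R = 58.00 Ω
Branch 2 (series LC): Z₂ = j(X_L − X_C) = −j8.757 Ω
Parallel: Z = Z₁Z₂/(Z₁+Z₂), |Z| = 8.659 Ω, ∠Z = -81.41°
I = V/|Z| = 59.5/8.659 = 6.871 A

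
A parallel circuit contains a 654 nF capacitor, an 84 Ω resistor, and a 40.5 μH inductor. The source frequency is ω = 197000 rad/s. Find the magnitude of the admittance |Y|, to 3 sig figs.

12.4 mS

X_L = ωL = 7.98 Ω
X_C = 1/(ωC) = 7.76 Ω
Parallel: admittances add. Y = 1/R + 1/(jωL) + jωC
Y = (0.0119 + j0.00350) S
|Y| = 0.0124 S → |Z| = 1/|Y| = 80.6 Ω, ∠Z = −∠Y = -16.4°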